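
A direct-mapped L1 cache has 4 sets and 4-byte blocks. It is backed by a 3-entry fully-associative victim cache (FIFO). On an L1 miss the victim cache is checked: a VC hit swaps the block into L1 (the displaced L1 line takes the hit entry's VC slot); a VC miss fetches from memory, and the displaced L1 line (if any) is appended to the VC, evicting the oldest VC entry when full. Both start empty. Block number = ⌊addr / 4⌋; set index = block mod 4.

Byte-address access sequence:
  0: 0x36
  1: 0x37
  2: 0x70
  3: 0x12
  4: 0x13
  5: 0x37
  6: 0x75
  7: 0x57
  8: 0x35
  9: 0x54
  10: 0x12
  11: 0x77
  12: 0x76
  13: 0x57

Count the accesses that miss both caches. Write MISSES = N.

MISSES = 5

0: 0x36 (blk 13, set 1) → MISS  vc=[]
1: 0x37 (blk 13, set 1) → L1-HIT  vc=[]
2: 0x70 (blk 28, set 0) → MISS  vc=[]
3: 0x12 (blk 4, set 0) → MISS  vc=[28]
4: 0x13 (blk 4, set 0) → L1-HIT  vc=[28]
5: 0x37 (blk 13, set 1) → L1-HIT  vc=[28]
6: 0x75 (blk 29, set 1) → MISS  vc=[28, 13]
7: 0x57 (blk 21, set 1) → MISS  vc=[28, 13, 29]
8: 0x35 (blk 13, set 1) → VC-HIT  vc=[28, 21, 29]
9: 0x54 (blk 21, set 1) → VC-HIT  vc=[28, 13, 29]
10: 0x12 (blk 4, set 0) → L1-HIT  vc=[28, 13, 29]
11: 0x77 (blk 29, set 1) → VC-HIT  vc=[28, 13, 21]
12: 0x76 (blk 29, set 1) → L1-HIT  vc=[28, 13, 21]
13: 0x57 (blk 21, set 1) → VC-HIT  vc=[28, 13, 29]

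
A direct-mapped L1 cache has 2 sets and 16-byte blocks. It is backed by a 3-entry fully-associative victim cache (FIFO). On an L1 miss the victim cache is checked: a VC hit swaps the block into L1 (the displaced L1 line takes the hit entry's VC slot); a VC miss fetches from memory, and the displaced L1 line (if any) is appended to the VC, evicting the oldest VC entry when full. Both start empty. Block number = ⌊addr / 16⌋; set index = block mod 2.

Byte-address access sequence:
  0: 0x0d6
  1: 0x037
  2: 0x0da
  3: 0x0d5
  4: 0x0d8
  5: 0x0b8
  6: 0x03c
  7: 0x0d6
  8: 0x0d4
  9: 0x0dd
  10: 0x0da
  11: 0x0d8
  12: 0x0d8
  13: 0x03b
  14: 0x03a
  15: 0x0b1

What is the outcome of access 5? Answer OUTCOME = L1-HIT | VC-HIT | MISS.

OUTCOME = MISS

0: 0xd6 (blk 13, set 1) → MISS  vc=[]
1: 0x37 (blk 3, set 1) → MISS  vc=[13]
2: 0xda (blk 13, set 1) → VC-HIT  vc=[3]
3: 0xd5 (blk 13, set 1) → L1-HIT  vc=[3]
4: 0xd8 (blk 13, set 1) → L1-HIT  vc=[3]
5: 0xb8 (blk 11, set 1) → MISS  vc=[3, 13]
6: 0x3c (blk 3, set 1) → VC-HIT  vc=[11, 13]
7: 0xd6 (blk 13, set 1) → VC-HIT  vc=[11, 3]
8: 0xd4 (blk 13, set 1) → L1-HIT  vc=[11, 3]
9: 0xdd (blk 13, set 1) → L1-HIT  vc=[11, 3]
10: 0xda (blk 13, set 1) → L1-HIT  vc=[11, 3]
11: 0xd8 (blk 13, set 1) → L1-HIT  vc=[11, 3]
12: 0xd8 (blk 13, set 1) → L1-HIT  vc=[11, 3]
13: 0x3b (blk 3, set 1) → VC-HIT  vc=[11, 13]
14: 0x3a (blk 3, set 1) → L1-HIT  vc=[11, 13]
15: 0xb1 (blk 11, set 1) → VC-HIT  vc=[3, 13]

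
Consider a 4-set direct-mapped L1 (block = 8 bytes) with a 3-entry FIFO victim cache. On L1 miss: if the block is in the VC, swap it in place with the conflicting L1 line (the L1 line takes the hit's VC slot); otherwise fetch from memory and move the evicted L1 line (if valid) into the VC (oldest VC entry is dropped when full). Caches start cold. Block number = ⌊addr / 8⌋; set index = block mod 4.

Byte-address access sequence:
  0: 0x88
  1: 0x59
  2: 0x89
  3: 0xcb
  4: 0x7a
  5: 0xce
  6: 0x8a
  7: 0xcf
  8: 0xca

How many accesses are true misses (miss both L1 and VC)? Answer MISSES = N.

MISSES = 4

  [0] addr=0x88 blk=17 s=1: MISS | VC []
  [1] addr=0x59 blk=11 s=3: MISS | VC []
  [2] addr=0x89 blk=17 s=1: L1-HIT | VC []
  [3] addr=0xcb blk=25 s=1: MISS | VC [17]
  [4] addr=0x7a blk=15 s=3: MISS | VC [17, 11]
  [5] addr=0xce blk=25 s=1: L1-HIT | VC [17, 11]
  [6] addr=0x8a blk=17 s=1: VC-HIT | VC [25, 11]
  [7] addr=0xcf blk=25 s=1: VC-HIT | VC [17, 11]
  [8] addr=0xca blk=25 s=1: L1-HIT | VC [17, 11]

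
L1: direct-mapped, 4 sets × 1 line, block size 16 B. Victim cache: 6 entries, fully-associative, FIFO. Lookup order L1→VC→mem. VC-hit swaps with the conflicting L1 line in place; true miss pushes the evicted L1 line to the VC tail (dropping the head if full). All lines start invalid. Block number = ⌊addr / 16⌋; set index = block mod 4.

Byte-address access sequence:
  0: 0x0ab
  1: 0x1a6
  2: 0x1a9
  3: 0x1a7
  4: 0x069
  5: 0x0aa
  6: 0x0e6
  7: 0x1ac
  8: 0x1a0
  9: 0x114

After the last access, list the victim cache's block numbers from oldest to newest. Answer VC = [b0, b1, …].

VC = [6, 14, 10]

0: 0xab (blk 10, set 2) → MISS  vc=[]
1: 0x1a6 (blk 26, set 2) → MISS  vc=[10]
2: 0x1a9 (blk 26, set 2) → L1-HIT  vc=[10]
3: 0x1a7 (blk 26, set 2) → L1-HIT  vc=[10]
4: 0x69 (blk 6, set 2) → MISS  vc=[10, 26]
5: 0xaa (blk 10, set 2) → VC-HIT  vc=[6, 26]
6: 0xe6 (blk 14, set 2) → MISS  vc=[6, 26, 10]
7: 0x1ac (blk 26, set 2) → VC-HIT  vc=[6, 14, 10]
8: 0x1a0 (blk 26, set 2) → L1-HIT  vc=[6, 14, 10]
9: 0x114 (blk 17, set 1) → MISS  vc=[6, 14, 10]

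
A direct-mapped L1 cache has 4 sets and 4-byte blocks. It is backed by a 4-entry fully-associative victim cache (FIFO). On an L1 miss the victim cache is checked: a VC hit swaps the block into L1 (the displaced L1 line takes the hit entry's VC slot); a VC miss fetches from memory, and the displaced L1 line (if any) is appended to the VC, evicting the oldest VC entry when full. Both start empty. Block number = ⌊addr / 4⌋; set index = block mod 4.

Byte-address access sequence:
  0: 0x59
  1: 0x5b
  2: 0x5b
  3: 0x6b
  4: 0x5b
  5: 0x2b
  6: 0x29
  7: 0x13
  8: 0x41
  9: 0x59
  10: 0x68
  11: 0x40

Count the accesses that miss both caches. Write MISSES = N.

#0 0x59→b22/s2 MISS; vc=[]
#1 0x5b→b22/s2 L1-HIT; vc=[]
#2 0x5b→b22/s2 L1-HIT; vc=[]
#3 0x6b→b26/s2 MISS; vc=[22]
#4 0x5b→b22/s2 VC-HIT; vc=[26]
#5 0x2b→b10/s2 MISS; vc=[26,22]
#6 0x29→b10/s2 L1-HIT; vc=[26,22]
#7 0x13→b4/s0 MISS; vc=[26,22]
#8 0x41→b16/s0 MISS; vc=[26,22,4]
#9 0x59→b22/s2 VC-HIT; vc=[26,10,4]
#10 0x68→b26/s2 VC-HIT; vc=[22,10,4]
#11 0x40→b16/s0 L1-HIT; vc=[22,10,4]

MISSES = 5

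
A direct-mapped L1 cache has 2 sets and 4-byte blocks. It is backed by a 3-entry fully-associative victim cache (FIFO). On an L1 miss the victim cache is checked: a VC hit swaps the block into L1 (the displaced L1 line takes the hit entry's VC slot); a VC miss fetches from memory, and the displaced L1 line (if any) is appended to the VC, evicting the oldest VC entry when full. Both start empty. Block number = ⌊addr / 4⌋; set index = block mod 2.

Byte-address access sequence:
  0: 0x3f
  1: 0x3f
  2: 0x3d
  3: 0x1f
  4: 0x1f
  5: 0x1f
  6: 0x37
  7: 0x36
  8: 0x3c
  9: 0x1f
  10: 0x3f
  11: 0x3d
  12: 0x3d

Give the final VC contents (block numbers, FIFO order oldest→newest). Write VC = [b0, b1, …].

VC = [13, 7]

#0 0x3f→b15/s1 MISS; vc=[]
#1 0x3f→b15/s1 L1-HIT; vc=[]
#2 0x3d→b15/s1 L1-HIT; vc=[]
#3 0x1f→b7/s1 MISS; vc=[15]
#4 0x1f→b7/s1 L1-HIT; vc=[15]
#5 0x1f→b7/s1 L1-HIT; vc=[15]
#6 0x37→b13/s1 MISS; vc=[15,7]
#7 0x36→b13/s1 L1-HIT; vc=[15,7]
#8 0x3c→b15/s1 VC-HIT; vc=[13,7]
#9 0x1f→b7/s1 VC-HIT; vc=[13,15]
#10 0x3f→b15/s1 VC-HIT; vc=[13,7]
#11 0x3d→b15/s1 L1-HIT; vc=[13,7]
#12 0x3d→b15/s1 L1-HIT; vc=[13,7]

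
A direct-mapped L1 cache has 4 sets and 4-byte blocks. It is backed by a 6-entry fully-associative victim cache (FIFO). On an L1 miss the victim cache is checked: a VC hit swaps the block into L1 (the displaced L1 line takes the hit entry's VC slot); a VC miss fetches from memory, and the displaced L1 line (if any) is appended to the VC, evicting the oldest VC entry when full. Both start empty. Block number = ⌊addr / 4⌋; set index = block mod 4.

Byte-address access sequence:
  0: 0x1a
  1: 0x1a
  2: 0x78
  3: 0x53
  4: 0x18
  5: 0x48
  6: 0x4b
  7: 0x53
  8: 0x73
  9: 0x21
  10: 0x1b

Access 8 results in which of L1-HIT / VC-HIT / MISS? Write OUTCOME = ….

OUTCOME = MISS

0: 0x1a (blk 6, set 2) → MISS  vc=[]
1: 0x1a (blk 6, set 2) → L1-HIT  vc=[]
2: 0x78 (blk 30, set 2) → MISS  vc=[6]
3: 0x53 (blk 20, set 0) → MISS  vc=[6]
4: 0x18 (blk 6, set 2) → VC-HIT  vc=[30]
5: 0x48 (blk 18, set 2) → MISS  vc=[30, 6]
6: 0x4b (blk 18, set 2) → L1-HIT  vc=[30, 6]
7: 0x53 (blk 20, set 0) → L1-HIT  vc=[30, 6]
8: 0x73 (blk 28, set 0) → MISS  vc=[30, 6, 20]
9: 0x21 (blk 8, set 0) → MISS  vc=[30, 6, 20, 28]
10: 0x1b (blk 6, set 2) → VC-HIT  vc=[30, 18, 20, 28]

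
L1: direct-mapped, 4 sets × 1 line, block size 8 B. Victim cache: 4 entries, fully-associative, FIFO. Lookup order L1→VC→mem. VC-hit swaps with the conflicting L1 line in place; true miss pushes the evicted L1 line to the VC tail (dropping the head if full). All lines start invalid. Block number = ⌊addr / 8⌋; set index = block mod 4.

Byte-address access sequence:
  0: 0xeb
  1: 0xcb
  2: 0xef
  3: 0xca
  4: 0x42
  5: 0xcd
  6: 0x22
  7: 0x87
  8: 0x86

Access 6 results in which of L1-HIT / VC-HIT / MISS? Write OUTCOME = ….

OUTCOME = MISS

  [0] addr=0xeb blk=29 s=1: MISS | VC []
  [1] addr=0xcb blk=25 s=1: MISS | VC [29]
  [2] addr=0xef blk=29 s=1: VC-HIT | VC [25]
  [3] addr=0xca blk=25 s=1: VC-HIT | VC [29]
  [4] addr=0x42 blk=8 s=0: MISS | VC [29]
  [5] addr=0xcd blk=25 s=1: L1-HIT | VC [29]
  [6] addr=0x22 blk=4 s=0: MISS | VC [29, 8]
  [7] addr=0x87 blk=16 s=0: MISS | VC [29, 8, 4]
  [8] addr=0x86 blk=16 s=0: L1-HIT | VC [29, 8, 4]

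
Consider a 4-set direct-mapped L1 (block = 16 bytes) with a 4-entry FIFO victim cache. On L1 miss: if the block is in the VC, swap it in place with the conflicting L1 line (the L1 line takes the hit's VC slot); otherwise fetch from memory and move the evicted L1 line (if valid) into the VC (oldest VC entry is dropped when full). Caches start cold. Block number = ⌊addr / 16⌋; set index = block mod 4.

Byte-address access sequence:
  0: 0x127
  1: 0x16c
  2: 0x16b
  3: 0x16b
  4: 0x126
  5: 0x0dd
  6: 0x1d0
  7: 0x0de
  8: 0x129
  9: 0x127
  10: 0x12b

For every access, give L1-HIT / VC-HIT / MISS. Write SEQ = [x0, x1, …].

SEQ = [MISS, MISS, L1-HIT, L1-HIT, VC-HIT, MISS, MISS, VC-HIT, L1-HIT, L1-HIT, L1-HIT]

#0 0x127→b18/s2 MISS; vc=[]
#1 0x16c→b22/s2 MISS; vc=[18]
#2 0x16b→b22/s2 L1-HIT; vc=[18]
#3 0x16b→b22/s2 L1-HIT; vc=[18]
#4 0x126→b18/s2 VC-HIT; vc=[22]
#5 0xdd→b13/s1 MISS; vc=[22]
#6 0x1d0→b29/s1 MISS; vc=[22,13]
#7 0xde→b13/s1 VC-HIT; vc=[22,29]
#8 0x129→b18/s2 L1-HIT; vc=[22,29]
#9 0x127→b18/s2 L1-HIT; vc=[22,29]
#10 0x12b→b18/s2 L1-HIT; vc=[22,29]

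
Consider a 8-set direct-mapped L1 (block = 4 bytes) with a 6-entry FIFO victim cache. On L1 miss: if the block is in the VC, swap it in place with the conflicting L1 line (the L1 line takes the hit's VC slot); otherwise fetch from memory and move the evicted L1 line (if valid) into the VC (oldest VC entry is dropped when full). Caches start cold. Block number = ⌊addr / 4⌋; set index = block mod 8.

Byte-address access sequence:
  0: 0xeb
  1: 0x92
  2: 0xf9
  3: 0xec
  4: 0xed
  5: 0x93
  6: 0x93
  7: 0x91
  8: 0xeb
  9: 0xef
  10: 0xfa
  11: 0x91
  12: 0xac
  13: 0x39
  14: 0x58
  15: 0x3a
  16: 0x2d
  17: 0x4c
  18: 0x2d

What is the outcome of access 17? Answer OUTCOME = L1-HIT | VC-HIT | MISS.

OUTCOME = MISS

0: 0xeb (blk 58, set 2) → MISS  vc=[]
1: 0x92 (blk 36, set 4) → MISS  vc=[]
2: 0xf9 (blk 62, set 6) → MISS  vc=[]
3: 0xec (blk 59, set 3) → MISS  vc=[]
4: 0xed (blk 59, set 3) → L1-HIT  vc=[]
5: 0x93 (blk 36, set 4) → L1-HIT  vc=[]
6: 0x93 (blk 36, set 4) → L1-HIT  vc=[]
7: 0x91 (blk 36, set 4) → L1-HIT  vc=[]
8: 0xeb (blk 58, set 2) → L1-HIT  vc=[]
9: 0xef (blk 59, set 3) → L1-HIT  vc=[]
10: 0xfa (blk 62, set 6) → L1-HIT  vc=[]
11: 0x91 (blk 36, set 4) → L1-HIT  vc=[]
12: 0xac (blk 43, set 3) → MISS  vc=[59]
13: 0x39 (blk 14, set 6) → MISS  vc=[59, 62]
14: 0x58 (blk 22, set 6) → MISS  vc=[59, 62, 14]
15: 0x3a (blk 14, set 6) → VC-HIT  vc=[59, 62, 22]
16: 0x2d (blk 11, set 3) → MISS  vc=[59, 62, 22, 43]
17: 0x4c (blk 19, set 3) → MISS  vc=[59, 62, 22, 43, 11]
18: 0x2d (blk 11, set 3) → VC-HIT  vc=[59, 62, 22, 43, 19]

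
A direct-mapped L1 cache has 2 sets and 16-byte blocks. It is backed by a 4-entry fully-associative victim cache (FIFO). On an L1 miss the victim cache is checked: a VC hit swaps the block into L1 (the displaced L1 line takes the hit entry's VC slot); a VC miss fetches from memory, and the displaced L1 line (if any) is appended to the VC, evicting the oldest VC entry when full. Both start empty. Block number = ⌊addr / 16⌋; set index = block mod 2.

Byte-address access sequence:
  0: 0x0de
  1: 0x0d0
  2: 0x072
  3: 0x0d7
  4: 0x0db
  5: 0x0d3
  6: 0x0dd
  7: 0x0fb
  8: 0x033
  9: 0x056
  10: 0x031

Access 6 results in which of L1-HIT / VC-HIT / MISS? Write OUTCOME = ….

0: 0xde (blk 13, set 1) → MISS  vc=[]
1: 0xd0 (blk 13, set 1) → L1-HIT  vc=[]
2: 0x72 (blk 7, set 1) → MISS  vc=[13]
3: 0xd7 (blk 13, set 1) → VC-HIT  vc=[7]
4: 0xdb (blk 13, set 1) → L1-HIT  vc=[7]
5: 0xd3 (blk 13, set 1) → L1-HIT  vc=[7]
6: 0xdd (blk 13, set 1) → L1-HIT  vc=[7]
7: 0xfb (blk 15, set 1) → MISS  vc=[7, 13]
8: 0x33 (blk 3, set 1) → MISS  vc=[7, 13, 15]
9: 0x56 (blk 5, set 1) → MISS  vc=[7, 13, 15, 3]
10: 0x31 (blk 3, set 1) → VC-HIT  vc=[7, 13, 15, 5]

OUTCOME = L1-HIT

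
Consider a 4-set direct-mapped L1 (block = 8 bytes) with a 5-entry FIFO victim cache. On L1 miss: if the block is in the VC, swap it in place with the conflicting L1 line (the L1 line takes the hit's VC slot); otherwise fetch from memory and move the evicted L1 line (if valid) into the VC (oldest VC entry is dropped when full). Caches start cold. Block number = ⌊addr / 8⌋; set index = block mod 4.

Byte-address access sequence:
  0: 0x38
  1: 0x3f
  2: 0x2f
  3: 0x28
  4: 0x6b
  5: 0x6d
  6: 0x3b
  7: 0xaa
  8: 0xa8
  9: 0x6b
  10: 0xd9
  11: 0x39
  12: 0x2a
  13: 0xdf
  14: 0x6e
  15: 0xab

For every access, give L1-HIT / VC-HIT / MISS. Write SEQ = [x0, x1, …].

SEQ = [MISS, L1-HIT, MISS, L1-HIT, MISS, L1-HIT, L1-HIT, MISS, L1-HIT, VC-HIT, MISS, VC-HIT, VC-HIT, VC-HIT, VC-HIT, VC-HIT]

0: 0x38 (blk 7, set 3) → MISS  vc=[]
1: 0x3f (blk 7, set 3) → L1-HIT  vc=[]
2: 0x2f (blk 5, set 1) → MISS  vc=[]
3: 0x28 (blk 5, set 1) → L1-HIT  vc=[]
4: 0x6b (blk 13, set 1) → MISS  vc=[5]
5: 0x6d (blk 13, set 1) → L1-HIT  vc=[5]
6: 0x3b (blk 7, set 3) → L1-HIT  vc=[5]
7: 0xaa (blk 21, set 1) → MISS  vc=[5, 13]
8: 0xa8 (blk 21, set 1) → L1-HIT  vc=[5, 13]
9: 0x6b (blk 13, set 1) → VC-HIT  vc=[5, 21]
10: 0xd9 (blk 27, set 3) → MISS  vc=[5, 21, 7]
11: 0x39 (blk 7, set 3) → VC-HIT  vc=[5, 21, 27]
12: 0x2a (blk 5, set 1) → VC-HIT  vc=[13, 21, 27]
13: 0xdf (blk 27, set 3) → VC-HIT  vc=[13, 21, 7]
14: 0x6e (blk 13, set 1) → VC-HIT  vc=[5, 21, 7]
15: 0xab (blk 21, set 1) → VC-HIT  vc=[5, 13, 7]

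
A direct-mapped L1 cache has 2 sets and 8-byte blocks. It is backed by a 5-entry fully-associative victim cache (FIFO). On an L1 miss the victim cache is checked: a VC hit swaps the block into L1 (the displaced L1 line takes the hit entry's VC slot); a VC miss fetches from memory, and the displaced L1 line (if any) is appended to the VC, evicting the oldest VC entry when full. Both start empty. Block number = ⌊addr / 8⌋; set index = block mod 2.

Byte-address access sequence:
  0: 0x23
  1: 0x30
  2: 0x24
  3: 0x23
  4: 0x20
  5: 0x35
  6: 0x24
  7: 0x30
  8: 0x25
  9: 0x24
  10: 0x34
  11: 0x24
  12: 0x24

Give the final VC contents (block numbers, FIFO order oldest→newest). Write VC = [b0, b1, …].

VC = [6]

#0 0x23→b4/s0 MISS; vc=[]
#1 0x30→b6/s0 MISS; vc=[4]
#2 0x24→b4/s0 VC-HIT; vc=[6]
#3 0x23→b4/s0 L1-HIT; vc=[6]
#4 0x20→b4/s0 L1-HIT; vc=[6]
#5 0x35→b6/s0 VC-HIT; vc=[4]
#6 0x24→b4/s0 VC-HIT; vc=[6]
#7 0x30→b6/s0 VC-HIT; vc=[4]
#8 0x25→b4/s0 VC-HIT; vc=[6]
#9 0x24→b4/s0 L1-HIT; vc=[6]
#10 0x34→b6/s0 VC-HIT; vc=[4]
#11 0x24→b4/s0 VC-HIT; vc=[6]
#12 0x24→b4/s0 L1-HIT; vc=[6]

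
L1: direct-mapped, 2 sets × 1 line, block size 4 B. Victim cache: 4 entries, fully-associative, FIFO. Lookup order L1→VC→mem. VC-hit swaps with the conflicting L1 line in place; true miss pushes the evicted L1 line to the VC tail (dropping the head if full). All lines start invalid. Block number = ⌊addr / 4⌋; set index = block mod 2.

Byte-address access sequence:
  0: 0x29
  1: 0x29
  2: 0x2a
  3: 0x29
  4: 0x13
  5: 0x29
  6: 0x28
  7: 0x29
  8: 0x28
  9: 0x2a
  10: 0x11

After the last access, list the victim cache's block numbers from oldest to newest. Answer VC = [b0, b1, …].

VC = [10]

0: 0x29 (blk 10, set 0) → MISS  vc=[]
1: 0x29 (blk 10, set 0) → L1-HIT  vc=[]
2: 0x2a (blk 10, set 0) → L1-HIT  vc=[]
3: 0x29 (blk 10, set 0) → L1-HIT  vc=[]
4: 0x13 (blk 4, set 0) → MISS  vc=[10]
5: 0x29 (blk 10, set 0) → VC-HIT  vc=[4]
6: 0x28 (blk 10, set 0) → L1-HIT  vc=[4]
7: 0x29 (blk 10, set 0) → L1-HIT  vc=[4]
8: 0x28 (blk 10, set 0) → L1-HIT  vc=[4]
9: 0x2a (blk 10, set 0) → L1-HIT  vc=[4]
10: 0x11 (blk 4, set 0) → VC-HIT  vc=[10]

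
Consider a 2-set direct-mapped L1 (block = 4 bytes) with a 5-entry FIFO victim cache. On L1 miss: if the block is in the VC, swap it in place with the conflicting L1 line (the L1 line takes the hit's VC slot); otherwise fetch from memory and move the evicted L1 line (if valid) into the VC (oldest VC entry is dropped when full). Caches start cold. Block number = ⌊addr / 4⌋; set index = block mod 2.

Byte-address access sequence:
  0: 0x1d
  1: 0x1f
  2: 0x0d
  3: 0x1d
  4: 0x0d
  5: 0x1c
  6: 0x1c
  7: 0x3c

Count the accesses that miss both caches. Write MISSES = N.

#0 0x1d→b7/s1 MISS; vc=[]
#1 0x1f→b7/s1 L1-HIT; vc=[]
#2 0xd→b3/s1 MISS; vc=[7]
#3 0x1d→b7/s1 VC-HIT; vc=[3]
#4 0xd→b3/s1 VC-HIT; vc=[7]
#5 0x1c→b7/s1 VC-HIT; vc=[3]
#6 0x1c→b7/s1 L1-HIT; vc=[3]
#7 0x3c→b15/s1 MISS; vc=[3,7]

MISSES = 3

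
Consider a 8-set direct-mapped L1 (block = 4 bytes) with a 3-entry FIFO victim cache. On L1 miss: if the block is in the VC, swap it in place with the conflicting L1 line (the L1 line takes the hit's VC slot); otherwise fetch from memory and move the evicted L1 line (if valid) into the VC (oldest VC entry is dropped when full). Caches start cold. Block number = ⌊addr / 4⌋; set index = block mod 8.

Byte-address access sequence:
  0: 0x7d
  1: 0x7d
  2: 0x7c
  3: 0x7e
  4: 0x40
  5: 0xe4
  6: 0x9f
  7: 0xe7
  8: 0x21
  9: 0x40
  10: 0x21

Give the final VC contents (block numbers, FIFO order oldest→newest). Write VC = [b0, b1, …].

VC = [31, 16]

0: 0x7d (blk 31, set 7) → MISS  vc=[]
1: 0x7d (blk 31, set 7) → L1-HIT  vc=[]
2: 0x7c (blk 31, set 7) → L1-HIT  vc=[]
3: 0x7e (blk 31, set 7) → L1-HIT  vc=[]
4: 0x40 (blk 16, set 0) → MISS  vc=[]
5: 0xe4 (blk 57, set 1) → MISS  vc=[]
6: 0x9f (blk 39, set 7) → MISS  vc=[31]
7: 0xe7 (blk 57, set 1) → L1-HIT  vc=[31]
8: 0x21 (blk 8, set 0) → MISS  vc=[31, 16]
9: 0x40 (blk 16, set 0) → VC-HIT  vc=[31, 8]
10: 0x21 (blk 8, set 0) → VC-HIT  vc=[31, 16]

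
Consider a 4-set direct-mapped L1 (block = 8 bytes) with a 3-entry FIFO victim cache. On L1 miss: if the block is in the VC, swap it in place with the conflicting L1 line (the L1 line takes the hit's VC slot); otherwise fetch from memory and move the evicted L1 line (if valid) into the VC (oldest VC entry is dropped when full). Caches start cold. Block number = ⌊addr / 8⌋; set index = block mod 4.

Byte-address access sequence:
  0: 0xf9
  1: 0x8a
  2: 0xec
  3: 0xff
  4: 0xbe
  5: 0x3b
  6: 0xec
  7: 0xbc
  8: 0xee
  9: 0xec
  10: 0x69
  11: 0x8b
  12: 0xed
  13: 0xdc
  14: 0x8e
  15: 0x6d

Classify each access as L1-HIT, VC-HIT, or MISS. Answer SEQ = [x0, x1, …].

  [0] addr=0xf9 blk=31 s=3: MISS | VC []
  [1] addr=0x8a blk=17 s=1: MISS | VC []
  [2] addr=0xec blk=29 s=1: MISS | VC [17]
  [3] addr=0xff blk=31 s=3: L1-HIT | VC [17]
  [4] addr=0xbe blk=23 s=3: MISS | VC [17, 31]
  [5] addr=0x3b blk=7 s=3: MISS | VC [17, 31, 23]
  [6] addr=0xec blk=29 s=1: L1-HIT | VC [17, 31, 23]
  [7] addr=0xbc blk=23 s=3: VC-HIT | VC [17, 31, 7]
  [8] addr=0xee blk=29 s=1: L1-HIT | VC [17, 31, 7]
  [9] addr=0xec blk=29 s=1: L1-HIT | VC [17, 31, 7]
  [10] addr=0x69 blk=13 s=1: MISS | VC [31, 7, 29]
  [11] addr=0x8b blk=17 s=1: MISS | VC [7, 29, 13]
  [12] addr=0xed blk=29 s=1: VC-HIT | VC [7, 17, 13]
  [13] addr=0xdc blk=27 s=3: MISS | VC [17, 13, 23]
  [14] addr=0x8e blk=17 s=1: VC-HIT | VC [29, 13, 23]
  [15] addr=0x6d blk=13 s=1: VC-HIT | VC [29, 17, 23]

SEQ = [MISS, MISS, MISS, L1-HIT, MISS, MISS, L1-HIT, VC-HIT, L1-HIT, L1-HIT, MISS, MISS, VC-HIT, MISS, VC-HIT, VC-HIT]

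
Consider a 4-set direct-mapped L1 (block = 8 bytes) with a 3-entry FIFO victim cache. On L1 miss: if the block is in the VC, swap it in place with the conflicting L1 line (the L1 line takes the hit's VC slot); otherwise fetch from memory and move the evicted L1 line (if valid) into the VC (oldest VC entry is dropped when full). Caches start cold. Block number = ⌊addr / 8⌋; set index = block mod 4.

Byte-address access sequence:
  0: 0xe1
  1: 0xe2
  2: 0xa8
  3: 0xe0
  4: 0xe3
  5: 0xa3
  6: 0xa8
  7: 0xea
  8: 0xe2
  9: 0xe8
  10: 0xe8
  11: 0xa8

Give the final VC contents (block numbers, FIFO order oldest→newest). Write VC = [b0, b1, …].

VC = [20, 29]

#0 0xe1→b28/s0 MISS; vc=[]
#1 0xe2→b28/s0 L1-HIT; vc=[]
#2 0xa8→b21/s1 MISS; vc=[]
#3 0xe0→b28/s0 L1-HIT; vc=[]
#4 0xe3→b28/s0 L1-HIT; vc=[]
#5 0xa3→b20/s0 MISS; vc=[28]
#6 0xa8→b21/s1 L1-HIT; vc=[28]
#7 0xea→b29/s1 MISS; vc=[28,21]
#8 0xe2→b28/s0 VC-HIT; vc=[20,21]
#9 0xe8→b29/s1 L1-HIT; vc=[20,21]
#10 0xe8→b29/s1 L1-HIT; vc=[20,21]
#11 0xa8→b21/s1 VC-HIT; vc=[20,29]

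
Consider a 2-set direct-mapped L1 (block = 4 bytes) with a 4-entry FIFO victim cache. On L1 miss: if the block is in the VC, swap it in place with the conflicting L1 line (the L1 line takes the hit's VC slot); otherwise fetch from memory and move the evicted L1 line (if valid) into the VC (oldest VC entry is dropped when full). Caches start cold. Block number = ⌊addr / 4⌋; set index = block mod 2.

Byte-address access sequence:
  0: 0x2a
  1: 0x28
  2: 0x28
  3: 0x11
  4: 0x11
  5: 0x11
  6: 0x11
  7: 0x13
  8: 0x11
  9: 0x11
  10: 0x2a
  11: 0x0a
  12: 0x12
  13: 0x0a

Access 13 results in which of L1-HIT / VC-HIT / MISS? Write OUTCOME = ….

OUTCOME = VC-HIT

#0 0x2a→b10/s0 MISS; vc=[]
#1 0x28→b10/s0 L1-HIT; vc=[]
#2 0x28→b10/s0 L1-HIT; vc=[]
#3 0x11→b4/s0 MISS; vc=[10]
#4 0x11→b4/s0 L1-HIT; vc=[10]
#5 0x11→b4/s0 L1-HIT; vc=[10]
#6 0x11→b4/s0 L1-HIT; vc=[10]
#7 0x13→b4/s0 L1-HIT; vc=[10]
#8 0x11→b4/s0 L1-HIT; vc=[10]
#9 0x11→b4/s0 L1-HIT; vc=[10]
#10 0x2a→b10/s0 VC-HIT; vc=[4]
#11 0xa→b2/s0 MISS; vc=[4,10]
#12 0x12→b4/s0 VC-HIT; vc=[2,10]
#13 0xa→b2/s0 VC-HIT; vc=[4,10]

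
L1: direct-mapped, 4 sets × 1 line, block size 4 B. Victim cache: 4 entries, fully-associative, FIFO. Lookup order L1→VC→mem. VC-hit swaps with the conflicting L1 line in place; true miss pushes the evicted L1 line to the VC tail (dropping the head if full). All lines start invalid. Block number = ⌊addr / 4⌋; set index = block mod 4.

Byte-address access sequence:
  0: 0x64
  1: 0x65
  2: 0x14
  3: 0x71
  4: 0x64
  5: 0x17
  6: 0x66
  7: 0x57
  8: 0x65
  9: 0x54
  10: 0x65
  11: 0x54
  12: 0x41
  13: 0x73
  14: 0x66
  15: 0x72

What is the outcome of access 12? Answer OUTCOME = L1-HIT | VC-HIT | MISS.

OUTCOME = MISS

  [0] addr=0x64 blk=25 s=1: MISS | VC []
  [1] addr=0x65 blk=25 s=1: L1-HIT | VC []
  [2] addr=0x14 blk=5 s=1: MISS | VC [25]
  [3] addr=0x71 blk=28 s=0: MISS | VC [25]
  [4] addr=0x64 blk=25 s=1: VC-HIT | VC [5]
  [5] addr=0x17 blk=5 s=1: VC-HIT | VC [25]
  [6] addr=0x66 blk=25 s=1: VC-HIT | VC [5]
  [7] addr=0x57 blk=21 s=1: MISS | VC [5, 25]
  [8] addr=0x65 blk=25 s=1: VC-HIT | VC [5, 21]
  [9] addr=0x54 blk=21 s=1: VC-HIT | VC [5, 25]
  [10] addr=0x65 blk=25 s=1: VC-HIT | VC [5, 21]
  [11] addr=0x54 blk=21 s=1: VC-HIT | VC [5, 25]
  [12] addr=0x41 blk=16 s=0: MISS | VC [5, 25, 28]
  [13] addr=0x73 blk=28 s=0: VC-HIT | VC [5, 25, 16]
  [14] addr=0x66 blk=25 s=1: VC-HIT | VC [5, 21, 16]
  [15] addr=0x72 blk=28 s=0: L1-HIT | VC [5, 21, 16]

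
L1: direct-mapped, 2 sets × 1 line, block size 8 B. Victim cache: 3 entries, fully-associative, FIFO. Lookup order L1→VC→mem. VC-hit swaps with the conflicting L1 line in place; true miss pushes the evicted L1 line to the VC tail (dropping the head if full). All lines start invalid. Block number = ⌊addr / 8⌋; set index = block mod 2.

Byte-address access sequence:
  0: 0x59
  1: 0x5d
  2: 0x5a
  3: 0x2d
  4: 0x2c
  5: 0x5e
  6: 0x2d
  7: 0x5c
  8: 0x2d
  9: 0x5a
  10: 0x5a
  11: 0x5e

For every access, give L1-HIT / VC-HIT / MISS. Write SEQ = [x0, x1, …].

SEQ = [MISS, L1-HIT, L1-HIT, MISS, L1-HIT, VC-HIT, VC-HIT, VC-HIT, VC-HIT, VC-HIT, L1-HIT, L1-HIT]

0: 0x59 (blk 11, set 1) → MISS  vc=[]
1: 0x5d (blk 11, set 1) → L1-HIT  vc=[]
2: 0x5a (blk 11, set 1) → L1-HIT  vc=[]
3: 0x2d (blk 5, set 1) → MISS  vc=[11]
4: 0x2c (blk 5, set 1) → L1-HIT  vc=[11]
5: 0x5e (blk 11, set 1) → VC-HIT  vc=[5]
6: 0x2d (blk 5, set 1) → VC-HIT  vc=[11]
7: 0x5c (blk 11, set 1) → VC-HIT  vc=[5]
8: 0x2d (blk 5, set 1) → VC-HIT  vc=[11]
9: 0x5a (blk 11, set 1) → VC-HIT  vc=[5]
10: 0x5a (blk 11, set 1) → L1-HIT  vc=[5]
11: 0x5e (blk 11, set 1) → L1-HIT  vc=[5]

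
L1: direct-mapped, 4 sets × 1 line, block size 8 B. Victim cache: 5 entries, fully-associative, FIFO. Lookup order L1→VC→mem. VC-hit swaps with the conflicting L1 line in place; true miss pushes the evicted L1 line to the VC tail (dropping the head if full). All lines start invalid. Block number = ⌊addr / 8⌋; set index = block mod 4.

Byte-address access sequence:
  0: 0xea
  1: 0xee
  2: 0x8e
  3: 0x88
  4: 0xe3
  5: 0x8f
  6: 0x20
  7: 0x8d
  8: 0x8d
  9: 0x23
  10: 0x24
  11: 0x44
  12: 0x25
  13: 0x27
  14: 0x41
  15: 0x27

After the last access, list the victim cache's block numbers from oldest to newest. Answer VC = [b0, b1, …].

0: 0xea (blk 29, set 1) → MISS  vc=[]
1: 0xee (blk 29, set 1) → L1-HIT  vc=[]
2: 0x8e (blk 17, set 1) → MISS  vc=[29]
3: 0x88 (blk 17, set 1) → L1-HIT  vc=[29]
4: 0xe3 (blk 28, set 0) → MISS  vc=[29]
5: 0x8f (blk 17, set 1) → L1-HIT  vc=[29]
6: 0x20 (blk 4, set 0) → MISS  vc=[29, 28]
7: 0x8d (blk 17, set 1) → L1-HIT  vc=[29, 28]
8: 0x8d (blk 17, set 1) → L1-HIT  vc=[29, 28]
9: 0x23 (blk 4, set 0) → L1-HIT  vc=[29, 28]
10: 0x24 (blk 4, set 0) → L1-HIT  vc=[29, 28]
11: 0x44 (blk 8, set 0) → MISS  vc=[29, 28, 4]
12: 0x25 (blk 4, set 0) → VC-HIT  vc=[29, 28, 8]
13: 0x27 (blk 4, set 0) → L1-HIT  vc=[29, 28, 8]
14: 0x41 (blk 8, set 0) → VC-HIT  vc=[29, 28, 4]
15: 0x27 (blk 4, set 0) → VC-HIT  vc=[29, 28, 8]

VC = [29, 28, 8]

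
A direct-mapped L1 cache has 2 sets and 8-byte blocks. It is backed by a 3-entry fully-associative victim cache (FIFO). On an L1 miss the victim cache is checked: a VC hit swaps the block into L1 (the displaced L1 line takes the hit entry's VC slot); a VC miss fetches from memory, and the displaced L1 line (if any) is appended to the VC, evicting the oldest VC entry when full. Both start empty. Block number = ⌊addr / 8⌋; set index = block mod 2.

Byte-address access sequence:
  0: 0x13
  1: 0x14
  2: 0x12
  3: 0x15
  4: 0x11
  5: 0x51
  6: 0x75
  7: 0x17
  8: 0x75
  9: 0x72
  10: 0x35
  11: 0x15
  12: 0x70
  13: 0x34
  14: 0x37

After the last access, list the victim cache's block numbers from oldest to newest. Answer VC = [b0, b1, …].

VC = [14, 10, 2]

#0 0x13→b2/s0 MISS; vc=[]
#1 0x14→b2/s0 L1-HIT; vc=[]
#2 0x12→b2/s0 L1-HIT; vc=[]
#3 0x15→b2/s0 L1-HIT; vc=[]
#4 0x11→b2/s0 L1-HIT; vc=[]
#5 0x51→b10/s0 MISS; vc=[2]
#6 0x75→b14/s0 MISS; vc=[2,10]
#7 0x17→b2/s0 VC-HIT; vc=[14,10]
#8 0x75→b14/s0 VC-HIT; vc=[2,10]
#9 0x72→b14/s0 L1-HIT; vc=[2,10]
#10 0x35→b6/s0 MISS; vc=[2,10,14]
#11 0x15→b2/s0 VC-HIT; vc=[6,10,14]
#12 0x70→b14/s0 VC-HIT; vc=[6,10,2]
#13 0x34→b6/s0 VC-HIT; vc=[14,10,2]
#14 0x37→b6/s0 L1-HIT; vc=[14,10,2]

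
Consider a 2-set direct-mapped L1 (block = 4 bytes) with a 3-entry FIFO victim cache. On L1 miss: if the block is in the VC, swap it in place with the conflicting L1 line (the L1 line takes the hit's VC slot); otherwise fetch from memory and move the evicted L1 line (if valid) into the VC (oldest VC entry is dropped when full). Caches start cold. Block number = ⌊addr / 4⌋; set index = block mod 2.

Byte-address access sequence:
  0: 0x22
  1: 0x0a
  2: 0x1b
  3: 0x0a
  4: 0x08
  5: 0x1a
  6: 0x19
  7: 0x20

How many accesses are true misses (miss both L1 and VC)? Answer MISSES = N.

MISSES = 3

#0 0x22→b8/s0 MISS; vc=[]
#1 0xa→b2/s0 MISS; vc=[8]
#2 0x1b→b6/s0 MISS; vc=[8,2]
#3 0xa→b2/s0 VC-HIT; vc=[8,6]
#4 0x8→b2/s0 L1-HIT; vc=[8,6]
#5 0x1a→b6/s0 VC-HIT; vc=[8,2]
#6 0x19→b6/s0 L1-HIT; vc=[8,2]
#7 0x20→b8/s0 VC-HIT; vc=[6,2]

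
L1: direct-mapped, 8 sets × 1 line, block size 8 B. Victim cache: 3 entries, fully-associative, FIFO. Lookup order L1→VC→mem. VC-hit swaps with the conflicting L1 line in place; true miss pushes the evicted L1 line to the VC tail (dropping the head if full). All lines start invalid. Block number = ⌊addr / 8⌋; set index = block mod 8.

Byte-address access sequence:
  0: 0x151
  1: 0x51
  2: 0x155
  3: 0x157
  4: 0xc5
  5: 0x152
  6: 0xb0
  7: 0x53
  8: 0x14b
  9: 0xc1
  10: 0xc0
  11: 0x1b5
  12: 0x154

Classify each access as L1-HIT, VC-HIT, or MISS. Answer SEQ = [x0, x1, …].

#0 0x151→b42/s2 MISS; vc=[]
#1 0x51→b10/s2 MISS; vc=[42]
#2 0x155→b42/s2 VC-HIT; vc=[10]
#3 0x157→b42/s2 L1-HIT; vc=[10]
#4 0xc5→b24/s0 MISS; vc=[10]
#5 0x152→b42/s2 L1-HIT; vc=[10]
#6 0xb0→b22/s6 MISS; vc=[10]
#7 0x53→b10/s2 VC-HIT; vc=[42]
#8 0x14b→b41/s1 MISS; vc=[42]
#9 0xc1→b24/s0 L1-HIT; vc=[42]
#10 0xc0→b24/s0 L1-HIT; vc=[42]
#11 0x1b5→b54/s6 MISS; vc=[42,22]
#12 0x154→b42/s2 VC-HIT; vc=[10,22]

SEQ = [MISS, MISS, VC-HIT, L1-HIT, MISS, L1-HIT, MISS, VC-HIT, MISS, L1-HIT, L1-HIT, MISS, VC-HIT]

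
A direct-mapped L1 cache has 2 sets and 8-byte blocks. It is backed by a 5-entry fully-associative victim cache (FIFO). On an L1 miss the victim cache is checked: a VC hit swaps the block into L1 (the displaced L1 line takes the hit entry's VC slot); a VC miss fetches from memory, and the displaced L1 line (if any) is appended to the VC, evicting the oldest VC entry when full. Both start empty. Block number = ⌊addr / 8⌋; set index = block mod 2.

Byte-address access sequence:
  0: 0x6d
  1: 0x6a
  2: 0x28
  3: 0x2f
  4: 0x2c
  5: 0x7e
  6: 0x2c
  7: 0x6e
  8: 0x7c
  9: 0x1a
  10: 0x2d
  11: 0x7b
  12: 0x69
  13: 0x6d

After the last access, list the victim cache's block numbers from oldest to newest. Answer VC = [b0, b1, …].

#0 0x6d→b13/s1 MISS; vc=[]
#1 0x6a→b13/s1 L1-HIT; vc=[]
#2 0x28→b5/s1 MISS; vc=[13]
#3 0x2f→b5/s1 L1-HIT; vc=[13]
#4 0x2c→b5/s1 L1-HIT; vc=[13]
#5 0x7e→b15/s1 MISS; vc=[13,5]
#6 0x2c→b5/s1 VC-HIT; vc=[13,15]
#7 0x6e→b13/s1 VC-HIT; vc=[5,15]
#8 0x7c→b15/s1 VC-HIT; vc=[5,13]
#9 0x1a→b3/s1 MISS; vc=[5,13,15]
#10 0x2d→b5/s1 VC-HIT; vc=[3,13,15]
#11 0x7b→b15/s1 VC-HIT; vc=[3,13,5]
#12 0x69→b13/s1 VC-HIT; vc=[3,15,5]
#13 0x6d→b13/s1 L1-HIT; vc=[3,15,5]

VC = [3, 15, 5]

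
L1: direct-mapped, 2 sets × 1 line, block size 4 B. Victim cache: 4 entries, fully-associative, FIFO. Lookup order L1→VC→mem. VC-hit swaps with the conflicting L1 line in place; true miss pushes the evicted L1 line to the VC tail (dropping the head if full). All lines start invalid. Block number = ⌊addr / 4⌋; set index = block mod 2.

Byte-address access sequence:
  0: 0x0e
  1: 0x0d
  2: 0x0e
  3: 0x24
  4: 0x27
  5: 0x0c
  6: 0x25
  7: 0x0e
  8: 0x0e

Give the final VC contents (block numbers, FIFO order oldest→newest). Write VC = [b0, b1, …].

VC = [9]

  [0] addr=0xe blk=3 s=1: MISS | VC []
  [1] addr=0xd blk=3 s=1: L1-HIT | VC []
  [2] addr=0xe blk=3 s=1: L1-HIT | VC []
  [3] addr=0x24 blk=9 s=1: MISS | VC [3]
  [4] addr=0x27 blk=9 s=1: L1-HIT | VC [3]
  [5] addr=0xc blk=3 s=1: VC-HIT | VC [9]
  [6] addr=0x25 blk=9 s=1: VC-HIT | VC [3]
  [7] addr=0xe blk=3 s=1: VC-HIT | VC [9]
  [8] addr=0xe blk=3 s=1: L1-HIT | VC [9]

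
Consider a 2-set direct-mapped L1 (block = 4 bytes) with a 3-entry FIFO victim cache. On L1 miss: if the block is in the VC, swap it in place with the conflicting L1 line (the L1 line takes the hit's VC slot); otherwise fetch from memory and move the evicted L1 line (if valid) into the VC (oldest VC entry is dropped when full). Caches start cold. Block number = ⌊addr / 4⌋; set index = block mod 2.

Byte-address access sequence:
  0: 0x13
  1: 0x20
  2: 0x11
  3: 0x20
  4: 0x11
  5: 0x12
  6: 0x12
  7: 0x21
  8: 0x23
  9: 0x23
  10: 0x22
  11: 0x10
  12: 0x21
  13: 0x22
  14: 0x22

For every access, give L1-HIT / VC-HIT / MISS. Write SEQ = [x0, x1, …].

SEQ = [MISS, MISS, VC-HIT, VC-HIT, VC-HIT, L1-HIT, L1-HIT, VC-HIT, L1-HIT, L1-HIT, L1-HIT, VC-HIT, VC-HIT, L1-HIT, L1-HIT]

#0 0x13→b4/s0 MISS; vc=[]
#1 0x20→b8/s0 MISS; vc=[4]
#2 0x11→b4/s0 VC-HIT; vc=[8]
#3 0x20→b8/s0 VC-HIT; vc=[4]
#4 0x11→b4/s0 VC-HIT; vc=[8]
#5 0x12→b4/s0 L1-HIT; vc=[8]
#6 0x12→b4/s0 L1-HIT; vc=[8]
#7 0x21→b8/s0 VC-HIT; vc=[4]
#8 0x23→b8/s0 L1-HIT; vc=[4]
#9 0x23→b8/s0 L1-HIT; vc=[4]
#10 0x22→b8/s0 L1-HIT; vc=[4]
#11 0x10→b4/s0 VC-HIT; vc=[8]
#12 0x21→b8/s0 VC-HIT; vc=[4]
#13 0x22→b8/s0 L1-HIT; vc=[4]
#14 0x22→b8/s0 L1-HIT; vc=[4]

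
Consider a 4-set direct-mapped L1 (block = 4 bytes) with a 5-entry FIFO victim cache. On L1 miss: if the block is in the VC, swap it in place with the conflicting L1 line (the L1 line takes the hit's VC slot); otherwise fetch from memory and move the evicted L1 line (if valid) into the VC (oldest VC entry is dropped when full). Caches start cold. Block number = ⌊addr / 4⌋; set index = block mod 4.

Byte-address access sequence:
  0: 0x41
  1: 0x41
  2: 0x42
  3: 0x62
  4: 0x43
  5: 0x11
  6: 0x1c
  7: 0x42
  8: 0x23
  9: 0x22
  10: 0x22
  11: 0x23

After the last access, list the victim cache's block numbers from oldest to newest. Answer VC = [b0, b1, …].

0: 0x41 (blk 16, set 0) → MISS  vc=[]
1: 0x41 (blk 16, set 0) → L1-HIT  vc=[]
2: 0x42 (blk 16, set 0) → L1-HIT  vc=[]
3: 0x62 (blk 24, set 0) → MISS  vc=[16]
4: 0x43 (blk 16, set 0) → VC-HIT  vc=[24]
5: 0x11 (blk 4, set 0) → MISS  vc=[24, 16]
6: 0x1c (blk 7, set 3) → MISS  vc=[24, 16]
7: 0x42 (blk 16, set 0) → VC-HIT  vc=[24, 4]
8: 0x23 (blk 8, set 0) → MISS  vc=[24, 4, 16]
9: 0x22 (blk 8, set 0) → L1-HIT  vc=[24, 4, 16]
10: 0x22 (blk 8, set 0) → L1-HIT  vc=[24, 4, 16]
11: 0x23 (blk 8, set 0) → L1-HIT  vc=[24, 4, 16]

VC = [24, 4, 16]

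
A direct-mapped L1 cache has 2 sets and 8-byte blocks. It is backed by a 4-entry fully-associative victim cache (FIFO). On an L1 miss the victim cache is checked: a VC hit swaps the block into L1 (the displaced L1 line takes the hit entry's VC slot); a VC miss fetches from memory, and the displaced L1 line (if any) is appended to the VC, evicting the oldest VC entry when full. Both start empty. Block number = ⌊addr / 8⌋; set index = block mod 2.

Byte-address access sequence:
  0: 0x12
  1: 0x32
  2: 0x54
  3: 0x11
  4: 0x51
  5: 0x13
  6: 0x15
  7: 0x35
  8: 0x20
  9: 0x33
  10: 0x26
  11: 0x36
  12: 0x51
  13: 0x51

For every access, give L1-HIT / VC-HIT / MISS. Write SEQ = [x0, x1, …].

0: 0x12 (blk 2, set 0) → MISS  vc=[]
1: 0x32 (blk 6, set 0) → MISS  vc=[2]
2: 0x54 (blk 10, set 0) → MISS  vc=[2, 6]
3: 0x11 (blk 2, set 0) → VC-HIT  vc=[10, 6]
4: 0x51 (blk 10, set 0) → VC-HIT  vc=[2, 6]
5: 0x13 (blk 2, set 0) → VC-HIT  vc=[10, 6]
6: 0x15 (blk 2, set 0) → L1-HIT  vc=[10, 6]
7: 0x35 (blk 6, set 0) → VC-HIT  vc=[10, 2]
8: 0x20 (blk 4, set 0) → MISS  vc=[10, 2, 6]
9: 0x33 (blk 6, set 0) → VC-HIT  vc=[10, 2, 4]
10: 0x26 (blk 4, set 0) → VC-HIT  vc=[10, 2, 6]
11: 0x36 (blk 6, set 0) → VC-HIT  vc=[10, 2, 4]
12: 0x51 (blk 10, set 0) → VC-HIT  vc=[6, 2, 4]
13: 0x51 (blk 10, set 0) → L1-HIT  vc=[6, 2, 4]

SEQ = [MISS, MISS, MISS, VC-HIT, VC-HIT, VC-HIT, L1-HIT, VC-HIT, MISS, VC-HIT, VC-HIT, VC-HIT, VC-HIT, L1-HIT]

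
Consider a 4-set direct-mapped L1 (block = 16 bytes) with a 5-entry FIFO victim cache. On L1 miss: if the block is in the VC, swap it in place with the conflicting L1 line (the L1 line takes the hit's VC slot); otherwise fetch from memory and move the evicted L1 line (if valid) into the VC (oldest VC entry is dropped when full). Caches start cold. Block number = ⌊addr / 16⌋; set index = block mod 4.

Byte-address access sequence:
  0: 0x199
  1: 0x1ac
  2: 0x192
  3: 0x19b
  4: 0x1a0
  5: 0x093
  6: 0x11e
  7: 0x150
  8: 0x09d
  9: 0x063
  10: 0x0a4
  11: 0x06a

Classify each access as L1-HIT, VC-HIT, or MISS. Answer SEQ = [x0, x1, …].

0: 0x199 (blk 25, set 1) → MISS  vc=[]
1: 0x1ac (blk 26, set 2) → MISS  vc=[]
2: 0x192 (blk 25, set 1) → L1-HIT  vc=[]
3: 0x19b (blk 25, set 1) → L1-HIT  vc=[]
4: 0x1a0 (blk 26, set 2) → L1-HIT  vc=[]
5: 0x93 (blk 9, set 1) → MISS  vc=[25]
6: 0x11e (blk 17, set 1) → MISS  vc=[25, 9]
7: 0x150 (blk 21, set 1) → MISS  vc=[25, 9, 17]
8: 0x9d (blk 9, set 1) → VC-HIT  vc=[25, 21, 17]
9: 0x63 (blk 6, set 2) → MISS  vc=[25, 21, 17, 26]
10: 0xa4 (blk 10, set 2) → MISS  vc=[25, 21, 17, 26, 6]
11: 0x6a (blk 6, set 2) → VC-HIT  vc=[25, 21, 17, 26, 10]

SEQ = [MISS, MISS, L1-HIT, L1-HIT, L1-HIT, MISS, MISS, MISS, VC-HIT, MISS, MISS, VC-HIT]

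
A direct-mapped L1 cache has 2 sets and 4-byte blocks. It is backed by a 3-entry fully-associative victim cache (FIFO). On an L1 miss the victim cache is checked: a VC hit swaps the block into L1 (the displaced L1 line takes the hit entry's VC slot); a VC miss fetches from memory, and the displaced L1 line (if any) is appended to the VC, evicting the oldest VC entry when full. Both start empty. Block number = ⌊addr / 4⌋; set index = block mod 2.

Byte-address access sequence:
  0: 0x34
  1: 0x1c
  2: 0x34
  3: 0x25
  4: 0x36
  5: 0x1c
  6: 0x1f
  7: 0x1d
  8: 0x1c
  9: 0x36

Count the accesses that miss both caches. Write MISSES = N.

#0 0x34→b13/s1 MISS; vc=[]
#1 0x1c→b7/s1 MISS; vc=[13]
#2 0x34→b13/s1 VC-HIT; vc=[7]
#3 0x25→b9/s1 MISS; vc=[7,13]
#4 0x36→b13/s1 VC-HIT; vc=[7,9]
#5 0x1c→b7/s1 VC-HIT; vc=[13,9]
#6 0x1f→b7/s1 L1-HIT; vc=[13,9]
#7 0x1d→b7/s1 L1-HIT; vc=[13,9]
#8 0x1c→b7/s1 L1-HIT; vc=[13,9]
#9 0x36→b13/s1 VC-HIT; vc=[7,9]

MISSES = 3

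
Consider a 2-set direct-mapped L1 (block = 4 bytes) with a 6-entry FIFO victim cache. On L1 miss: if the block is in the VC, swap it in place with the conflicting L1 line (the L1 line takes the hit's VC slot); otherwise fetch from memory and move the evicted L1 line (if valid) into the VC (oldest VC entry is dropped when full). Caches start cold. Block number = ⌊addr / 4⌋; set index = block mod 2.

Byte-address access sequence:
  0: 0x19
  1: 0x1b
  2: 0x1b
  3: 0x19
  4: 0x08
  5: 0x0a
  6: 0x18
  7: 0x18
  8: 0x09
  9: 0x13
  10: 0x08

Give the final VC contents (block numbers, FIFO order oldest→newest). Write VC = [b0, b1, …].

#0 0x19→b6/s0 MISS; vc=[]
#1 0x1b→b6/s0 L1-HIT; vc=[]
#2 0x1b→b6/s0 L1-HIT; vc=[]
#3 0x19→b6/s0 L1-HIT; vc=[]
#4 0x8→b2/s0 MISS; vc=[6]
#5 0xa→b2/s0 L1-HIT; vc=[6]
#6 0x18→b6/s0 VC-HIT; vc=[2]
#7 0x18→b6/s0 L1-HIT; vc=[2]
#8 0x9→b2/s0 VC-HIT; vc=[6]
#9 0x13→b4/s0 MISS; vc=[6,2]
#10 0x8→b2/s0 VC-HIT; vc=[6,4]

VC = [6, 4]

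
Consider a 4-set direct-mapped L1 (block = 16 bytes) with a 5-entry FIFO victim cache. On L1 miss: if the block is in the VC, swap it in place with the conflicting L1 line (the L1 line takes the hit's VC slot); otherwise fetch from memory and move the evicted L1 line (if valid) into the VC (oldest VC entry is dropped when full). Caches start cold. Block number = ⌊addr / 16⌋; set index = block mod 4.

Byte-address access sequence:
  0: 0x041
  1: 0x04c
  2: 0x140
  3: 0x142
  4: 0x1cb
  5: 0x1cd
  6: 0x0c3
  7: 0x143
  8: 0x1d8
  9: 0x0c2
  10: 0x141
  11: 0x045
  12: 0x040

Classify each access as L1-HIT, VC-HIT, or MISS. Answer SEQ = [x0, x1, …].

0: 0x41 (blk 4, set 0) → MISS  vc=[]
1: 0x4c (blk 4, set 0) → L1-HIT  vc=[]
2: 0x140 (blk 20, set 0) → MISS  vc=[4]
3: 0x142 (blk 20, set 0) → L1-HIT  vc=[4]
4: 0x1cb (blk 28, set 0) → MISS  vc=[4, 20]
5: 0x1cd (blk 28, set 0) → L1-HIT  vc=[4, 20]
6: 0xc3 (blk 12, set 0) → MISS  vc=[4, 20, 28]
7: 0x143 (blk 20, set 0) → VC-HIT  vc=[4, 12, 28]
8: 0x1d8 (blk 29, set 1) → MISS  vc=[4, 12, 28]
9: 0xc2 (blk 12, set 0) → VC-HIT  vc=[4, 20, 28]
10: 0x141 (blk 20, set 0) → VC-HIT  vc=[4, 12, 28]
11: 0x45 (blk 4, set 0) → VC-HIT  vc=[20, 12, 28]
12: 0x40 (blk 4, set 0) → L1-HIT  vc=[20, 12, 28]

SEQ = [MISS, L1-HIT, MISS, L1-HIT, MISS, L1-HIT, MISS, VC-HIT, MISS, VC-HIT, VC-HIT, VC-HIT, L1-HIT]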